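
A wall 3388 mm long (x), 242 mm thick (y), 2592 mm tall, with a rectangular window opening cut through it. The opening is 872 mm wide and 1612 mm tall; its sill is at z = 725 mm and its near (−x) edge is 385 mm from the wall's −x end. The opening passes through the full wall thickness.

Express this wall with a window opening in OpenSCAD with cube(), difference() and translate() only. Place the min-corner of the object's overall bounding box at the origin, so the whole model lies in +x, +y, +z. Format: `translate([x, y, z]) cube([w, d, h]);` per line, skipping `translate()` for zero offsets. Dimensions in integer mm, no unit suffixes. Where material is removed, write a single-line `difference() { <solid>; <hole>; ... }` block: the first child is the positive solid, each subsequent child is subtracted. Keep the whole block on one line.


difference() { cube([3388, 242, 2592]); translate([385, 0, 725]) cube([872, 242, 1612]); }


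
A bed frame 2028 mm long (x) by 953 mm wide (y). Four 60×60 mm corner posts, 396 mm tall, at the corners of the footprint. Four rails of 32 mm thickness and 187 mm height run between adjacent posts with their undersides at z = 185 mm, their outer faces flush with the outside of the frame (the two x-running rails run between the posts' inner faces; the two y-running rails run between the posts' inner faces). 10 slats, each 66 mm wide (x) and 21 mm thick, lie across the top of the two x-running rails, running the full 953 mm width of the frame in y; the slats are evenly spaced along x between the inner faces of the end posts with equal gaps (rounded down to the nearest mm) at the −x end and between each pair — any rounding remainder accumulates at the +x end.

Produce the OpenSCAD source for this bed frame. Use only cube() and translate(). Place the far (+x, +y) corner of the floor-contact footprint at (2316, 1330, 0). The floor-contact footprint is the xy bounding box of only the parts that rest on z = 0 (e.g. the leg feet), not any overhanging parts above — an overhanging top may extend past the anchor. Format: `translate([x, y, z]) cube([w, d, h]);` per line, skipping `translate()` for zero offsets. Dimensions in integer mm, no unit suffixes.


// slat z = rail_z + rail_h = 185 + 187 = 372
// slat gap = ⌊(1908 − 10·66) / 11⌋ = 113
translate([288, 377, 0]) cube([60, 60, 396]);
translate([288, 1270, 0]) cube([60, 60, 396]);
translate([2256, 377, 0]) cube([60, 60, 396]);
translate([2256, 1270, 0]) cube([60, 60, 396]);
translate([348, 377, 185]) cube([1908, 32, 187]);
translate([348, 1298, 185]) cube([1908, 32, 187]);
translate([288, 437, 185]) cube([32, 833, 187]);
translate([2284, 437, 185]) cube([32, 833, 187]);
translate([461, 377, 372]) cube([66, 953, 21]);
translate([640, 377, 372]) cube([66, 953, 21]);
translate([819, 377, 372]) cube([66, 953, 21]);
translate([998, 377, 372]) cube([66, 953, 21]);
translate([1177, 377, 372]) cube([66, 953, 21]);
translate([1356, 377, 372]) cube([66, 953, 21]);
translate([1535, 377, 372]) cube([66, 953, 21]);
translate([1714, 377, 372]) cube([66, 953, 21]);
translate([1893, 377, 372]) cube([66, 953, 21]);
translate([2072, 377, 372]) cube([66, 953, 21]);


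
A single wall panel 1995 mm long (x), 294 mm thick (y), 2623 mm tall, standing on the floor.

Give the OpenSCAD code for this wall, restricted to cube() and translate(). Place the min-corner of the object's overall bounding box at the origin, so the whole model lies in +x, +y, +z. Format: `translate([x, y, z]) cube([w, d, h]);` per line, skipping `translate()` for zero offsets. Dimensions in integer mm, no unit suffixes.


cube([1995, 294, 2623]);


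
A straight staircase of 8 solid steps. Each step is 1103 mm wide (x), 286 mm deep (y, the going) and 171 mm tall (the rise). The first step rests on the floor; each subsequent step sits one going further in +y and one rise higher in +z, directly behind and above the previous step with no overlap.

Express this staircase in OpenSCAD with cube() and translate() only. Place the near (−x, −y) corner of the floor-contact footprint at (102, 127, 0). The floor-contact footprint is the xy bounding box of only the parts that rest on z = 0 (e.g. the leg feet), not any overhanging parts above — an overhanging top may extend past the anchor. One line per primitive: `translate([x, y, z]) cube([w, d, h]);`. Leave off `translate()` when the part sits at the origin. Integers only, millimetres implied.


translate([102, 127, 0]) cube([1103, 286, 171]);
translate([102, 413, 171]) cube([1103, 286, 171]);
translate([102, 699, 342]) cube([1103, 286, 171]);
translate([102, 985, 513]) cube([1103, 286, 171]);
translate([102, 1271, 684]) cube([1103, 286, 171]);
translate([102, 1557, 855]) cube([1103, 286, 171]);
translate([102, 1843, 1026]) cube([1103, 286, 171]);
translate([102, 2129, 1197]) cube([1103, 286, 171]);


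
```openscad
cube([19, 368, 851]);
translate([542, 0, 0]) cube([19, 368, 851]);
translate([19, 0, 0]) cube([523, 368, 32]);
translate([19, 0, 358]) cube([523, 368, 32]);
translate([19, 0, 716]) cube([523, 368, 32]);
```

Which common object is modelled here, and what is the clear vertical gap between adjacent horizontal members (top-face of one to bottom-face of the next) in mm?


A bookshelf. The clear shelf gap is 326 mm.

Two tall side panels with 3 horizontal boards between them — a bookshelf. The first two shelf undersides are at z = 0 and z = 358; with shelf thickness 32, the clear gap is 358 − 0 − 32 = 326 mm.


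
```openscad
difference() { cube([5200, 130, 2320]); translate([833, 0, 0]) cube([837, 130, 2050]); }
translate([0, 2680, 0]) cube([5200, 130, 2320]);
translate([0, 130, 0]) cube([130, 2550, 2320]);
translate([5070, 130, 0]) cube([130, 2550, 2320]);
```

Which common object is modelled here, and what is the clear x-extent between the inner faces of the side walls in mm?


A single room. The interior width is 4940 mm.

Four walls enclosing a rectangle with a door in the front wall — a room. Outside width 5200 minus two 130 mm walls gives 4940 mm.


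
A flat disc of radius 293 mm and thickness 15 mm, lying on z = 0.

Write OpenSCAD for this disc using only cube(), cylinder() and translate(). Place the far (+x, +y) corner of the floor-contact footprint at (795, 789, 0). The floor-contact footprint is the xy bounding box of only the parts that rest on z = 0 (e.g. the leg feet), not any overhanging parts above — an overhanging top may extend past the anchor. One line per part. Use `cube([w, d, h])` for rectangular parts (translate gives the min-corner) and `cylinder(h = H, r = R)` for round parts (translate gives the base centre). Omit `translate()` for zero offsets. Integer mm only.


translate([502, 496, 0]) cylinder(h = 15, r = 293);


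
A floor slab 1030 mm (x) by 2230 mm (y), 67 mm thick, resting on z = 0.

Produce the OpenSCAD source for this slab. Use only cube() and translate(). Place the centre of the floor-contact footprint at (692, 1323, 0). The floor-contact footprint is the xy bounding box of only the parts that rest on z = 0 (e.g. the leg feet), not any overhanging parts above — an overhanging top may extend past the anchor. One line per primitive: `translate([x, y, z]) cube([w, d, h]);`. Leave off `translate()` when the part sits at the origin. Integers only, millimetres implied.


translate([177, 208, 0]) cube([1030, 2230, 67]);


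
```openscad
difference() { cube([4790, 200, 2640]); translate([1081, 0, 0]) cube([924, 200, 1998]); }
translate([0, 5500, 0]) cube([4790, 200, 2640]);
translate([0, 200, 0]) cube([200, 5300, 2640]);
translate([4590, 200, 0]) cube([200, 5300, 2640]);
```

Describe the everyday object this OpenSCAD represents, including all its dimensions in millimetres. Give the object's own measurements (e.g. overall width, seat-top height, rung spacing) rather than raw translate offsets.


A single room: four walls, each 2640 mm tall and 200 mm thick, enclosing an outside footprint 4790×5700 mm (x × y), no floor or roof. The front and back walls (−y and +y sides) run the full x-width; the side walls fit between their inner faces. A door opening 924 mm wide and 1998 mm tall is cut through the front wall from the floor up, its −x edge 1081 mm from the wall's −x end.


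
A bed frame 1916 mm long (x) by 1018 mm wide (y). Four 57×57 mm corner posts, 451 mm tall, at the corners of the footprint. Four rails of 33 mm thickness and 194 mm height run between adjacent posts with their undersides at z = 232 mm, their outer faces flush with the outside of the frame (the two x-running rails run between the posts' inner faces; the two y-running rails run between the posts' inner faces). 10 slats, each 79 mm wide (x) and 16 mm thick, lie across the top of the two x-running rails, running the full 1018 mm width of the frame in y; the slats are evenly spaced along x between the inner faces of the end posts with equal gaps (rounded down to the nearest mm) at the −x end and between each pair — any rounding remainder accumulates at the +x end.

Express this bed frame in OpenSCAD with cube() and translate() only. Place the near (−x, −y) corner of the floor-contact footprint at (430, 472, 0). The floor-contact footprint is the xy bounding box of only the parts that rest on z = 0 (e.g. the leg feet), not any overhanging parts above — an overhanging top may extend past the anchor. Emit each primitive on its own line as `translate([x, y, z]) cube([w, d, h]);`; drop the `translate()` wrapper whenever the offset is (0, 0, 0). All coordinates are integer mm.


translate([430, 472, 0]) cube([57, 57, 451]);
translate([430, 1433, 0]) cube([57, 57, 451]);
translate([2289, 472, 0]) cube([57, 57, 451]);
translate([2289, 1433, 0]) cube([57, 57, 451]);
translate([487, 472, 232]) cube([1802, 33, 194]);
translate([487, 1457, 232]) cube([1802, 33, 194]);
translate([430, 529, 232]) cube([33, 904, 194]);
translate([2313, 529, 232]) cube([33, 904, 194]);
translate([579, 472, 426]) cube([79, 1018, 16]);
translate([750, 472, 426]) cube([79, 1018, 16]);
translate([921, 472, 426]) cube([79, 1018, 16]);
translate([1092, 472, 426]) cube([79, 1018, 16]);
translate([1263, 472, 426]) cube([79, 1018, 16]);
translate([1434, 472, 426]) cube([79, 1018, 16]);
translate([1605, 472, 426]) cube([79, 1018, 16]);
translate([1776, 472, 426]) cube([79, 1018, 16]);
translate([1947, 472, 426]) cube([79, 1018, 16]);
translate([2118, 472, 426]) cube([79, 1018, 16]);


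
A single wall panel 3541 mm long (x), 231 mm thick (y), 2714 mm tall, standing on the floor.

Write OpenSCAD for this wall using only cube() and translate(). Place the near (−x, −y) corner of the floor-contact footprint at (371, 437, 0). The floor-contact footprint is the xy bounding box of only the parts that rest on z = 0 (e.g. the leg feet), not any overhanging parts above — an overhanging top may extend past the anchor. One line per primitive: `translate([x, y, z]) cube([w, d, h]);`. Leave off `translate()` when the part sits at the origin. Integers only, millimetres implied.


translate([371, 437, 0]) cube([3541, 231, 2714]);


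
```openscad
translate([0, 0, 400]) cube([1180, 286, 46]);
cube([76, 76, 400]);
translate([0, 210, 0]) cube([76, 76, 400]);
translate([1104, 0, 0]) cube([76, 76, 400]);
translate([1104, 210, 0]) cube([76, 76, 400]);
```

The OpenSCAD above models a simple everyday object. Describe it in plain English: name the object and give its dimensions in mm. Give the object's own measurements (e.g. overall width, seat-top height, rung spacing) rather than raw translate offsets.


A bench: a 1180×286 mm seat slab, 46 mm thick, top at z = 446 mm, on four 76×76 mm square legs flush with the seat corners and standing on z = 0.


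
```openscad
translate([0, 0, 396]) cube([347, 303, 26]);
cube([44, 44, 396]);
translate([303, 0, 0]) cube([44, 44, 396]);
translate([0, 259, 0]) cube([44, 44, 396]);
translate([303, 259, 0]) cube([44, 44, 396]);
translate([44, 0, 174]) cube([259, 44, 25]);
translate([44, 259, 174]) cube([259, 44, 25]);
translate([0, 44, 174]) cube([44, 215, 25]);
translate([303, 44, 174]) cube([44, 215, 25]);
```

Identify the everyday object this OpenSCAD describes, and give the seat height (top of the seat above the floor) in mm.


A stool. The seat height is 422 mm.

A 347×303×26 slab at z = 396 on four corner posts — a stool. The seat top is 396 + 26 = 422 mm.


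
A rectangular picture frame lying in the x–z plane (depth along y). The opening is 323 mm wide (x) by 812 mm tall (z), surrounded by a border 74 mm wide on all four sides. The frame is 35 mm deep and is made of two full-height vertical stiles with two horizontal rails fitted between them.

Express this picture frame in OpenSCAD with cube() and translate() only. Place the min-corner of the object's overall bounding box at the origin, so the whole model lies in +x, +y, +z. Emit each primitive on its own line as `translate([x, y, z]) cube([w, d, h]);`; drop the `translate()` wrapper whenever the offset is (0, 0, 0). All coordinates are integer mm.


cube([74, 35, 960]);
translate([397, 0, 0]) cube([74, 35, 960]);
translate([74, 0, 0]) cube([323, 35, 74]);
translate([74, 0, 886]) cube([323, 35, 74]);


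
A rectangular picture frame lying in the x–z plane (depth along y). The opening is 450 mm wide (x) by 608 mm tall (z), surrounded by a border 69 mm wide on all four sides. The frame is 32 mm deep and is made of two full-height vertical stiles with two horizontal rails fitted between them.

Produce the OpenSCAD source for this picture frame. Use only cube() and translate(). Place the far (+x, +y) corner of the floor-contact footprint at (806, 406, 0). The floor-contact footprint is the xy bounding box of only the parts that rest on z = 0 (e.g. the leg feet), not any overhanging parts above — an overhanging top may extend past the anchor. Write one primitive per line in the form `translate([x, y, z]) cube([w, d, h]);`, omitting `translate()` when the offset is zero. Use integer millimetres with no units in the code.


translate([218, 374, 0]) cube([69, 32, 746]);
translate([737, 374, 0]) cube([69, 32, 746]);
translate([287, 374, 0]) cube([450, 32, 69]);
translate([287, 374, 677]) cube([450, 32, 69]);


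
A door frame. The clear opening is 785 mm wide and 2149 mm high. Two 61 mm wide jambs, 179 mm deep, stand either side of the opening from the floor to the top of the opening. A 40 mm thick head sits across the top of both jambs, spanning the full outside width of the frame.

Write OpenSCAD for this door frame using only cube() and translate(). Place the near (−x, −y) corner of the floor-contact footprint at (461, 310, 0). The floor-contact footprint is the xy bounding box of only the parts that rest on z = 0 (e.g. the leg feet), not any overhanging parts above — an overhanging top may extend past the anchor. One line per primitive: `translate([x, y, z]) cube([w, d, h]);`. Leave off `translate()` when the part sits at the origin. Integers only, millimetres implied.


translate([461, 310, 0]) cube([61, 179, 2149]);
translate([1307, 310, 0]) cube([61, 179, 2149]);
translate([461, 310, 2149]) cube([907, 179, 40]);


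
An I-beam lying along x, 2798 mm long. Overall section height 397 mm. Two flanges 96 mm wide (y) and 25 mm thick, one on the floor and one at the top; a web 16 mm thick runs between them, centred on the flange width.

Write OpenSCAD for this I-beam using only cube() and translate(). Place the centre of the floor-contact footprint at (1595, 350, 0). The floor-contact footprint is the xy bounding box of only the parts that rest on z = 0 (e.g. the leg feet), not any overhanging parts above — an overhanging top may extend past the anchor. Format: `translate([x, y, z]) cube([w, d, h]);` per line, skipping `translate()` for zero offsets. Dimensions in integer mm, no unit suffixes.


translate([196, 302, 0]) cube([2798, 96, 25]);
translate([196, 342, 25]) cube([2798, 16, 347]);
translate([196, 302, 372]) cube([2798, 96, 25]);


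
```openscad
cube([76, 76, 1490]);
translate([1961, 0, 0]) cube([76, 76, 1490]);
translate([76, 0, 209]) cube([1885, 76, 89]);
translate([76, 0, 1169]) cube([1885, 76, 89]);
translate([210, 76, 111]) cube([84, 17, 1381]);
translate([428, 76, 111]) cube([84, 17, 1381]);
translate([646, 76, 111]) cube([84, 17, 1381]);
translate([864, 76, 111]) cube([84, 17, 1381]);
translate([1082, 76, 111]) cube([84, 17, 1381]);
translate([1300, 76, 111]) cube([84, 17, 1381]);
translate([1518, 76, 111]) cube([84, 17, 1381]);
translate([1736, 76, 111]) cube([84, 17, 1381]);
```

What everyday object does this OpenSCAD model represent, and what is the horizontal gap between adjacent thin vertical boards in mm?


A fence section. The picket gap is 134 mm.

Two posts, two rails, 8 pickets — a fence section. Span 1885 mm holds 8 pickets of 84 mm with 9 equal gaps: ⌊(1885 − 8·84) / 9⌋ = 134 mm.


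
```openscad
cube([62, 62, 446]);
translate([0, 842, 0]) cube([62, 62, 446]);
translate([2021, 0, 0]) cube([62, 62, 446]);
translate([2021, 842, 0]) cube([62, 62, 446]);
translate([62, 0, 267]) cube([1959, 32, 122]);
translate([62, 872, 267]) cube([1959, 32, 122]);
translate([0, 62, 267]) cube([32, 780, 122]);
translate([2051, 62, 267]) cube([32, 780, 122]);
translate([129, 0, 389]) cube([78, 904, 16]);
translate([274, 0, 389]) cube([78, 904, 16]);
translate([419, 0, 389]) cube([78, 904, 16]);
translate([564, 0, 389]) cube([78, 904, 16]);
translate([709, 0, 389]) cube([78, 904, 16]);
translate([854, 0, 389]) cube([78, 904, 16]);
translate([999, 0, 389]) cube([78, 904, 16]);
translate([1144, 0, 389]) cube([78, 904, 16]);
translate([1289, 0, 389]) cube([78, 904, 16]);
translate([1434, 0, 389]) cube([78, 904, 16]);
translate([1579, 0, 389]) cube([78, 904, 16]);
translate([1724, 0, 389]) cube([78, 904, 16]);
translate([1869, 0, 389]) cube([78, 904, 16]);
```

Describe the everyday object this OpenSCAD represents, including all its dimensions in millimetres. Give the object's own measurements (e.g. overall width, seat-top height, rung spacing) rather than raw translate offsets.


A bed frame 2083 mm long (x) by 904 mm wide (y). Four 62×62 mm corner posts, 446 mm tall, at the corners of the footprint. Four rails of 32 mm thickness and 122 mm height run between adjacent posts with their undersides at z = 267 mm, their outer faces flush with the outside of the frame (the two x-running rails run between the posts' inner faces; the two y-running rails run between the posts' inner faces). 13 slats, each 78 mm wide (x) and 16 mm thick, lie across the top of the two x-running rails, running the full 904 mm width of the frame in y; along x they sit between the end posts with a 67 mm gap after the −x posts and between neighbouring slats, leaving 74 mm before the +x posts.


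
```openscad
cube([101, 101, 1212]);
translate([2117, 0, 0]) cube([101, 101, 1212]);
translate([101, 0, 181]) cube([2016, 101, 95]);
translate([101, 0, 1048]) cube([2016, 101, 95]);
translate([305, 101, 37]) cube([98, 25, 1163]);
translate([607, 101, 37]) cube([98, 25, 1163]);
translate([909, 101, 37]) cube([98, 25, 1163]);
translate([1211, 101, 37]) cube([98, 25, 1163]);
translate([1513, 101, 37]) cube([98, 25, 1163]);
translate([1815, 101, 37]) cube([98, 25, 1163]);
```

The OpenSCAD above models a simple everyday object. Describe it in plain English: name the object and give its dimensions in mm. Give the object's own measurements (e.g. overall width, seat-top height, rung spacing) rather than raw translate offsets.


A fence section. Two 101×101 mm posts, 1212 mm tall, stand on the floor with a clear span of 2016 mm between their inner faces. Two horizontal rails of 101×95 mm section span the gap between the posts with their undersides at z = 181 mm and z = 1048 mm, flush with the posts' −y face. 6 pickets, each 98 mm wide, 25 mm thick and 1163 mm tall, are fixed to the +y face of the rails with their bottoms at z = 37 mm, spaced across the span with a 204 mm gap after the −x post and between neighbouring pickets and before the +x post.


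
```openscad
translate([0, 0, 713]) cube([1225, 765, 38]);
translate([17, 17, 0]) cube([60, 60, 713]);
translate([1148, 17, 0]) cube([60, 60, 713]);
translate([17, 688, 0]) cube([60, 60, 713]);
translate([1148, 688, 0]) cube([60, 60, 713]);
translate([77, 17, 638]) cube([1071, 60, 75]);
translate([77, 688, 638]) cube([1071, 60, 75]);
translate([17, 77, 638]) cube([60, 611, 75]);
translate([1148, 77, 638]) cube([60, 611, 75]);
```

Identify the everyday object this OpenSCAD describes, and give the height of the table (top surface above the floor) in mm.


A table. The table height is 751 mm.

A 1225×765×38 slab sits at z = 713 on four 60 mm square posts — a table. The top surface is at 713 + 38 = 751 mm.


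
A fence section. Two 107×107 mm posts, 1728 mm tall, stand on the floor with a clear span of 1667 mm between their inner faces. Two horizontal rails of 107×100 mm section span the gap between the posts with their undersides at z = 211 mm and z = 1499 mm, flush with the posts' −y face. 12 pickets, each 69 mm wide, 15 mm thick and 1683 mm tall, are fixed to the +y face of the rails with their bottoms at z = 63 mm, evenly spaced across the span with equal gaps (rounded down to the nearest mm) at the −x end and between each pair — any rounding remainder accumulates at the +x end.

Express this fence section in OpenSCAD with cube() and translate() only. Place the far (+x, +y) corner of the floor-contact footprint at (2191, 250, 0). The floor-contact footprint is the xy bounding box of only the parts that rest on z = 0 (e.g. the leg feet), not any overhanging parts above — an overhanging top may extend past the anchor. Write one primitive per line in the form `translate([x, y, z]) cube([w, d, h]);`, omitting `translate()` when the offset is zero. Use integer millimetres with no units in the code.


translate([310, 143, 0]) cube([107, 107, 1728]);
translate([2084, 143, 0]) cube([107, 107, 1728]);
translate([417, 143, 211]) cube([1667, 107, 100]);
translate([417, 143, 1499]) cube([1667, 107, 100]);
translate([481, 250, 63]) cube([69, 15, 1683]);
translate([614, 250, 63]) cube([69, 15, 1683]);
translate([747, 250, 63]) cube([69, 15, 1683]);
translate([880, 250, 63]) cube([69, 15, 1683]);
translate([1013, 250, 63]) cube([69, 15, 1683]);
translate([1146, 250, 63]) cube([69, 15, 1683]);
translate([1279, 250, 63]) cube([69, 15, 1683]);
translate([1412, 250, 63]) cube([69, 15, 1683]);
translate([1545, 250, 63]) cube([69, 15, 1683]);
translate([1678, 250, 63]) cube([69, 15, 1683]);
translate([1811, 250, 63]) cube([69, 15, 1683]);
translate([1944, 250, 63]) cube([69, 15, 1683]);


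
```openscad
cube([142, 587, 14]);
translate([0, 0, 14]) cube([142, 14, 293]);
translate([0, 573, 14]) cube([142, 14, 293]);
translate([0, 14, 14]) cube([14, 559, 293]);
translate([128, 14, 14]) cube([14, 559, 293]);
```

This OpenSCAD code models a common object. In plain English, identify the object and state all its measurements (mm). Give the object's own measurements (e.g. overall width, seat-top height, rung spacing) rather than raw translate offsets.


An open-topped rectangular box: outside dimensions 142×587×307 mm, with a uniform wall and base thickness of 14 mm. The base is a full 142×587 slab on the floor; four walls sit on top of the base. The front and back walls (the −y and +y sides) span the full width; the two side walls fit between them.


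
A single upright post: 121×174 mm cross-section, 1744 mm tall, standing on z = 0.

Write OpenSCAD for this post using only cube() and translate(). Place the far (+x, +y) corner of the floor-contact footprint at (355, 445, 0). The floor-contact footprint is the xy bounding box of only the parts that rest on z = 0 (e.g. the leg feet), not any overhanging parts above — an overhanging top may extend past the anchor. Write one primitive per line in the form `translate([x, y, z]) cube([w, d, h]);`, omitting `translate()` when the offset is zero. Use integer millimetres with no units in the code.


translate([234, 271, 0]) cube([121, 174, 1744]);


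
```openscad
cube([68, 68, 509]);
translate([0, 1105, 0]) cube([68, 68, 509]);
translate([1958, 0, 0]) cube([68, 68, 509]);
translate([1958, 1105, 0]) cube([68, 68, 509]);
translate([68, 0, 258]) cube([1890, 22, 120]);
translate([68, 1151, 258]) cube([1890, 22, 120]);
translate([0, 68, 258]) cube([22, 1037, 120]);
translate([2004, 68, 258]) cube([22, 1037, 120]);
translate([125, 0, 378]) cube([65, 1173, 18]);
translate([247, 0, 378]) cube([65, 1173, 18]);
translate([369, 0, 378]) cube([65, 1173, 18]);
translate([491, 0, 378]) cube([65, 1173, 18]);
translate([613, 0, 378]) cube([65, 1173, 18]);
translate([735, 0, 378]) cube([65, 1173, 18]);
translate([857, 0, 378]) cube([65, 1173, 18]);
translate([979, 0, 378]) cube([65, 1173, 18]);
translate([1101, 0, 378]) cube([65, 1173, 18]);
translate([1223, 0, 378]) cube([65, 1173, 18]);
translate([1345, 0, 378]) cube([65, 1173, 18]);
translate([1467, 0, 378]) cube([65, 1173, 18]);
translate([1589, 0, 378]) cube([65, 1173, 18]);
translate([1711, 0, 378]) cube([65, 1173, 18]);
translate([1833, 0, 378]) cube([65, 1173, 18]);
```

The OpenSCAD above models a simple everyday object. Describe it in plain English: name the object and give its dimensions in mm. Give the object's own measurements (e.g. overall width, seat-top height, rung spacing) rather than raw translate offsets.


A bed frame 2026 mm long (x) by 1173 mm wide (y). Four 68×68 mm corner posts, 509 mm tall, at the corners of the footprint. Four rails of 22 mm thickness and 120 mm height run between adjacent posts with their undersides at z = 258 mm, their outer faces flush with the outside of the frame (the two x-running rails run between the posts' inner faces; the two y-running rails run between the posts' inner faces). 15 slats, each 65 mm wide (x) and 18 mm thick, lie across the top of the two x-running rails, running the full 1173 mm width of the frame in y; along x they sit between the end posts with a 57 mm gap after the −x posts and between neighbouring slats, leaving 60 mm before the +x posts.


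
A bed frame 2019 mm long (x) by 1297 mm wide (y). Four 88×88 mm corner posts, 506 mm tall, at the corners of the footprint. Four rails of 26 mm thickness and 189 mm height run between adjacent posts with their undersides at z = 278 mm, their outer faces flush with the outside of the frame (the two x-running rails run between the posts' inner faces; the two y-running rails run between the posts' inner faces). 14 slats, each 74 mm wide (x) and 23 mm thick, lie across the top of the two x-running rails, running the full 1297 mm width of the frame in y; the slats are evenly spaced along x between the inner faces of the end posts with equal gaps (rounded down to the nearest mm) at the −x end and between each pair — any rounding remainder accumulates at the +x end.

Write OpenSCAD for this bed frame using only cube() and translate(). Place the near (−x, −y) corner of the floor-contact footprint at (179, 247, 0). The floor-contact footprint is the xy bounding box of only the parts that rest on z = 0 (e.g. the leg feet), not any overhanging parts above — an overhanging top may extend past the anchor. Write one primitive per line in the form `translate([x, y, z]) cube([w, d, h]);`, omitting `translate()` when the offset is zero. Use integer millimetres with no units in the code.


// slat z = rail_z + rail_h = 278 + 189 = 467
// slat gap = ⌊(1843 − 14·74) / 15⌋ = 53
translate([179, 247, 0]) cube([88, 88, 506]);
translate([179, 1456, 0]) cube([88, 88, 506]);
translate([2110, 247, 0]) cube([88, 88, 506]);
translate([2110, 1456, 0]) cube([88, 88, 506]);
translate([267, 247, 278]) cube([1843, 26, 189]);
translate([267, 1518, 278]) cube([1843, 26, 189]);
translate([179, 335, 278]) cube([26, 1121, 189]);
translate([2172, 335, 278]) cube([26, 1121, 189]);
translate([320, 247, 467]) cube([74, 1297, 23]);
translate([447, 247, 467]) cube([74, 1297, 23]);
translate([574, 247, 467]) cube([74, 1297, 23]);
translate([701, 247, 467]) cube([74, 1297, 23]);
translate([828, 247, 467]) cube([74, 1297, 23]);
translate([955, 247, 467]) cube([74, 1297, 23]);
translate([1082, 247, 467]) cube([74, 1297, 23]);
translate([1209, 247, 467]) cube([74, 1297, 23]);
translate([1336, 247, 467]) cube([74, 1297, 23]);
translate([1463, 247, 467]) cube([74, 1297, 23]);
translate([1590, 247, 467]) cube([74, 1297, 23]);
translate([1717, 247, 467]) cube([74, 1297, 23]);
translate([1844, 247, 467]) cube([74, 1297, 23]);
translate([1971, 247, 467]) cube([74, 1297, 23]);


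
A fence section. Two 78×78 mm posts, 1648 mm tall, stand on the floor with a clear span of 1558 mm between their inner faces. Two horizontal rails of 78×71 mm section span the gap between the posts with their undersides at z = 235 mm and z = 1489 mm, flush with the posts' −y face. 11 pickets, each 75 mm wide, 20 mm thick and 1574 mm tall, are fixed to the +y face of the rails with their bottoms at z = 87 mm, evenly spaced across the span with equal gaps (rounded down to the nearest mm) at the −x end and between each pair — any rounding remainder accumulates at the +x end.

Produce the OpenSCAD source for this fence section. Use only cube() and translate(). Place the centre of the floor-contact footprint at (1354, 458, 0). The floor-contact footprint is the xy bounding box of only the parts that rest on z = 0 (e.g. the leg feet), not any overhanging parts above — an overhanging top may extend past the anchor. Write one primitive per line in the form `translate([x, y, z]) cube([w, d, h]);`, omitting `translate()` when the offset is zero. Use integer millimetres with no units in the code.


translate([497, 419, 0]) cube([78, 78, 1648]);
translate([2133, 419, 0]) cube([78, 78, 1648]);
translate([575, 419, 235]) cube([1558, 78, 71]);
translate([575, 419, 1489]) cube([1558, 78, 71]);
translate([636, 497, 87]) cube([75, 20, 1574]);
translate([772, 497, 87]) cube([75, 20, 1574]);
translate([908, 497, 87]) cube([75, 20, 1574]);
translate([1044, 497, 87]) cube([75, 20, 1574]);
translate([1180, 497, 87]) cube([75, 20, 1574]);
translate([1316, 497, 87]) cube([75, 20, 1574]);
translate([1452, 497, 87]) cube([75, 20, 1574]);
translate([1588, 497, 87]) cube([75, 20, 1574]);
translate([1724, 497, 87]) cube([75, 20, 1574]);
translate([1860, 497, 87]) cube([75, 20, 1574]);
translate([1996, 497, 87]) cube([75, 20, 1574]);


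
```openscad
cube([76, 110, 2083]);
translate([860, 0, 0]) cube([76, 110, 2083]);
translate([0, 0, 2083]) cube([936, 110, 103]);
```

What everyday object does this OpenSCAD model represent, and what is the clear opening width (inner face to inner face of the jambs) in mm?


A door frame. The clear opening width is 784 mm.

Two 2083 mm tall posts with a header on top — a door frame. The left jamb is 76 mm wide at x = 0; the right jamb starts at x = 860. The clear opening is 860 − 76 = 784 mm.


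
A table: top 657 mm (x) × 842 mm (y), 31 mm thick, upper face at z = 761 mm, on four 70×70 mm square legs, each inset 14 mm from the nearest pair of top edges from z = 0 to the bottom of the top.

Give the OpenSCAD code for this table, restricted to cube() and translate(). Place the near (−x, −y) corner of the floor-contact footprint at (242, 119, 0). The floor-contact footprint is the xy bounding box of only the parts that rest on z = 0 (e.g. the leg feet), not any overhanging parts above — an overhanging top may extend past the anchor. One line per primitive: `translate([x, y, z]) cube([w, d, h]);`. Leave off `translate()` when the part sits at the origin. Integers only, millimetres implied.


translate([228, 105, 730]) cube([657, 842, 31]);
translate([242, 119, 0]) cube([70, 70, 730]);
translate([801, 119, 0]) cube([70, 70, 730]);
translate([242, 863, 0]) cube([70, 70, 730]);
translate([801, 863, 0]) cube([70, 70, 730]);


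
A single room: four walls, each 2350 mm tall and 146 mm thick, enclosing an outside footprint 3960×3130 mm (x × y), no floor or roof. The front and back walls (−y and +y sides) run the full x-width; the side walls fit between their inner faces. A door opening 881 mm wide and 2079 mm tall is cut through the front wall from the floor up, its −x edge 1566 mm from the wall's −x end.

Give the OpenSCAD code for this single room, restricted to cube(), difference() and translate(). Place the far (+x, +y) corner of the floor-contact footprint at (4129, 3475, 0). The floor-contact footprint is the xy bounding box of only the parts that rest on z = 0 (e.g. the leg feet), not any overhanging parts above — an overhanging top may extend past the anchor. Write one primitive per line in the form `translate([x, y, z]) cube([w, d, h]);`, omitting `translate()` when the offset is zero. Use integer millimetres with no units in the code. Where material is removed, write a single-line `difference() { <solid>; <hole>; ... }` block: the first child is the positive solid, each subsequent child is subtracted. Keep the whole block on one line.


difference() { translate([169, 345, 0]) cube([3960, 146, 2350]); translate([1735, 345, 0]) cube([881, 146, 2079]); }
translate([169, 3329, 0]) cube([3960, 146, 2350]);
translate([169, 491, 0]) cube([146, 2838, 2350]);
translate([3983, 491, 0]) cube([146, 2838, 2350]);


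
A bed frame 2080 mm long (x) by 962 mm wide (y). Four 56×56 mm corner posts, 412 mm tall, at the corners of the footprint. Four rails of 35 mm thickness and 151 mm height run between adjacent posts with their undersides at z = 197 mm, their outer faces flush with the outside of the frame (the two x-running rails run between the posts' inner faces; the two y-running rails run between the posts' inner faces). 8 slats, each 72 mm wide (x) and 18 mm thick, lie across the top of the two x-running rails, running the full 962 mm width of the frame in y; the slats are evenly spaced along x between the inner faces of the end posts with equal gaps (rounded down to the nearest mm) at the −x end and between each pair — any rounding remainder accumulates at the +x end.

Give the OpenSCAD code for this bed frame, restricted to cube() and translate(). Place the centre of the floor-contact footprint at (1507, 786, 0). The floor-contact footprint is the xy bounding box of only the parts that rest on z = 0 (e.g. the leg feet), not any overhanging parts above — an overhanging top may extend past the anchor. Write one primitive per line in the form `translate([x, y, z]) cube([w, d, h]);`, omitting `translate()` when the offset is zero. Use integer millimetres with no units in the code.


// slat z = rail_z + rail_h = 197 + 151 = 348
// slat gap = ⌊(1968 − 8·72) / 9⌋ = 154
translate([467, 305, 0]) cube([56, 56, 412]);
translate([467, 1211, 0]) cube([56, 56, 412]);
translate([2491, 305, 0]) cube([56, 56, 412]);
translate([2491, 1211, 0]) cube([56, 56, 412]);
translate([523, 305, 197]) cube([1968, 35, 151]);
translate([523, 1232, 197]) cube([1968, 35, 151]);
translate([467, 361, 197]) cube([35, 850, 151]);
translate([2512, 361, 197]) cube([35, 850, 151]);
translate([677, 305, 348]) cube([72, 962, 18]);
translate([903, 305, 348]) cube([72, 962, 18]);
translate([1129, 305, 348]) cube([72, 962, 18]);
translate([1355, 305, 348]) cube([72, 962, 18]);
translate([1581, 305, 348]) cube([72, 962, 18]);
translate([1807, 305, 348]) cube([72, 962, 18]);
translate([2033, 305, 348]) cube([72, 962, 18]);
translate([2259, 305, 348]) cube([72, 962, 18]);


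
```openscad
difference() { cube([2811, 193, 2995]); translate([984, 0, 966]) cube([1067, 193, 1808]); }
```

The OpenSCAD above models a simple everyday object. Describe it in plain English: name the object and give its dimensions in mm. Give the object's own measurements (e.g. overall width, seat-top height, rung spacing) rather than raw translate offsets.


A wall 2811 mm long (x), 193 mm thick (y), 2995 mm tall, with a rectangular window opening cut through it. The opening is 1067 mm wide and 1808 mm tall; its sill is at z = 966 mm and its near (−x) edge is 984 mm from the wall's −x end. The opening passes through the full wall thickness.


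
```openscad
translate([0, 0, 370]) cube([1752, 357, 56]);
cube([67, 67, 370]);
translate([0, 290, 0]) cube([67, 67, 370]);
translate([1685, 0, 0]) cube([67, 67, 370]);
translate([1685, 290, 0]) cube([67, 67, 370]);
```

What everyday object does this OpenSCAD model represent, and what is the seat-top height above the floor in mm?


A bench. The seat-top height is 426 mm.

A long slab on four corner posts — a bench. The slab sits at z = 370 with thickness 56, so the top is 370 + 56 = 426 mm.


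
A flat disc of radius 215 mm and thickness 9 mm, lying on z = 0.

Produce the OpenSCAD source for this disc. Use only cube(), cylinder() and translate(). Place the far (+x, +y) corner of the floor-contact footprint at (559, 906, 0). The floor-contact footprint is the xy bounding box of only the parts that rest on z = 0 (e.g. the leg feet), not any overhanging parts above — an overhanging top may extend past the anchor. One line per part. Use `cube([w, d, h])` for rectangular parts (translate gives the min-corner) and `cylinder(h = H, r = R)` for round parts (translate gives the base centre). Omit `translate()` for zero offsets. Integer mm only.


translate([344, 691, 0]) cylinder(h = 9, r = 215);


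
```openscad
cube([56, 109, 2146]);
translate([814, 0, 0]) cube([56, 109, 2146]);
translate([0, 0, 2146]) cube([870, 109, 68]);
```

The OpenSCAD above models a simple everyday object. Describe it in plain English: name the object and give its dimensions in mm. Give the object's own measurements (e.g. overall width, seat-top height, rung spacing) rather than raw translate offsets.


A door frame. The clear opening is 758 mm wide and 2146 mm high. Two 56 mm wide jambs, 109 mm deep, stand either side of the opening from the floor to the top of the opening. A 68 mm thick head sits across the top of both jambs, spanning the full outside width of the frame.


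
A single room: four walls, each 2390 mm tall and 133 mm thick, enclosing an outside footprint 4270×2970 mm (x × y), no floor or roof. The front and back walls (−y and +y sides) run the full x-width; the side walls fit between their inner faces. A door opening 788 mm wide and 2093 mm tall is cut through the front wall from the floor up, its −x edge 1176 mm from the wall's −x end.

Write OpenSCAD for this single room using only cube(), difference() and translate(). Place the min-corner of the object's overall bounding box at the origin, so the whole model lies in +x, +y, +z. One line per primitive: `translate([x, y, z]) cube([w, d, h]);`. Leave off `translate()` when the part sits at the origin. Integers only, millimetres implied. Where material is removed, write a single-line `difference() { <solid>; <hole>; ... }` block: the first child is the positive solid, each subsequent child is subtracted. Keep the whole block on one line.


difference() { cube([4270, 133, 2390]); translate([1176, 0, 0]) cube([788, 133, 2093]); }
translate([0, 2837, 0]) cube([4270, 133, 2390]);
translate([0, 133, 0]) cube([133, 2704, 2390]);
translate([4137, 133, 0]) cube([133, 2704, 2390]);


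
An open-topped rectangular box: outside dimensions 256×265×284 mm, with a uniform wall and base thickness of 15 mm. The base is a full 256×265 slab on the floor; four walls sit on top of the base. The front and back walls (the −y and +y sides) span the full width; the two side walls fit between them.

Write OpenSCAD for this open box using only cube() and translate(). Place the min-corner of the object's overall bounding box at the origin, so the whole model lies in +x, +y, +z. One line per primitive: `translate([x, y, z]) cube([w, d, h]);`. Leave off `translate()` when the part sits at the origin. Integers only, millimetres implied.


cube([256, 265, 15]);
translate([0, 0, 15]) cube([256, 15, 269]);
translate([0, 250, 15]) cube([256, 15, 269]);
translate([0, 15, 15]) cube([15, 235, 269]);
translate([241, 15, 15]) cube([15, 235, 269]);


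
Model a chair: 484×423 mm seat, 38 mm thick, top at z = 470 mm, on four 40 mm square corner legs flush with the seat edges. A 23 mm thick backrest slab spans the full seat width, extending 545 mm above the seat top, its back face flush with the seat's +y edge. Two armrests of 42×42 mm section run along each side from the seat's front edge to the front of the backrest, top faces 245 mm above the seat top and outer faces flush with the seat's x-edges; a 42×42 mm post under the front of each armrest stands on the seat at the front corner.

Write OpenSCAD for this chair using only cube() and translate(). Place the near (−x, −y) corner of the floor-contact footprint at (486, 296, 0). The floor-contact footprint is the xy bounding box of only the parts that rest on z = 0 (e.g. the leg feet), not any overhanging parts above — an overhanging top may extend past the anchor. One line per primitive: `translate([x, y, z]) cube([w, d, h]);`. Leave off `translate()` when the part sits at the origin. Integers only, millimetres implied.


// leg_h = 470 - 38 = 432
// arm post h = 245 - 42 = 203
translate([486, 296, 432]) cube([484, 423, 38]);
translate([486, 296, 0]) cube([40, 40, 432]);
translate([930, 296, 0]) cube([40, 40, 432]);
translate([486, 679, 0]) cube([40, 40, 432]);
translate([930, 679, 0]) cube([40, 40, 432]);
translate([486, 696, 470]) cube([484, 23, 545]);
translate([486, 296, 673]) cube([42, 400, 42]);
translate([928, 296, 673]) cube([42, 400, 42]);
translate([486, 296, 470]) cube([42, 42, 203]);
translate([928, 296, 470]) cube([42, 42, 203]);
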